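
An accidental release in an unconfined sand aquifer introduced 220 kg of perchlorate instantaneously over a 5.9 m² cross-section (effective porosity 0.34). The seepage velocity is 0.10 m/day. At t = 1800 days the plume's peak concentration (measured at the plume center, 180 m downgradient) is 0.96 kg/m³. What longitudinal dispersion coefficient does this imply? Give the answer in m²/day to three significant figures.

At the plume center C_max = M/(n_e·A·√(4πDt)), so D = M²/(4πt·(n_e·A·C_max)²).
n_e·A·C_max = 0.34 × 5.9 × 0.96 = 1.926 kg/m.
D = 220²/(4π × 1800 × 1.926²) = 0.577 m²/day.

0.577 m²/day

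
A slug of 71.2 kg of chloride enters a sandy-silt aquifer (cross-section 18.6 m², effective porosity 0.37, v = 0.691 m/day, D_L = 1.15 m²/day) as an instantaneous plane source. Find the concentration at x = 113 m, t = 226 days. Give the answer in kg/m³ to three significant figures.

0.0302 kg/m³

For an instantaneous plane source, C(x,t) = M/(n_e·A·√(4πDt)) · exp(−(x−vt)²/(4Dt)), with n_e·A the pore (flow) area.
Plume center vt = 0.691 × 226 = 156.166 m, so the well at 113 m is 43.166 m upgradient of the peak.
√(4πDt) = 57.15 m, giving peak height M/(n_e·A·√(4πDt)) = 71.2/(0.37 × 18.6 × 57.15) = 0.1810 kg/m³.
(x−vt)²/(4Dt) = (-43.166)²/(4 × 1.15 × 226) = 1.792; exp(−1.792) = 0.1666.
C = 0.1810 × 0.1666 = 0.0302 kg/m³.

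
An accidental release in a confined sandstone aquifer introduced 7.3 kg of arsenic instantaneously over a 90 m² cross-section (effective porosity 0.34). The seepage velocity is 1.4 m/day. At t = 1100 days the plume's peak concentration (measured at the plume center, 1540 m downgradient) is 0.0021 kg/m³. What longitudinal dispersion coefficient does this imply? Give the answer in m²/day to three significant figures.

At the plume center C_max = M/(n_e·A·√(4πDt)), so D = M²/(4πt·(n_e·A·C_max)²).
n_e·A·C_max = 0.34 × 90 × 0.0021 = 0.06426 kg/m.
D = 7.3²/(4π × 1100 × 0.06426²) = 0.934 m²/day.

0.934 m²/day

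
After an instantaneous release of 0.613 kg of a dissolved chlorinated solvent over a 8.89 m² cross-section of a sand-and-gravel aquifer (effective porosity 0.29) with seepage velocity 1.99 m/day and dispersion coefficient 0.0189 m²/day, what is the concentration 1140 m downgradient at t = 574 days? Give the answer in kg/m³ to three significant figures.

For an instantaneous plane source, C(x,t) = M/(n_e·A·√(4πDt)) · exp(−(x−vt)²/(4Dt)), with n_e·A the pore (flow) area.
Plume center vt = 1.99 × 574 = 1142.26 m, so the well at 1140 m is 2.26 m upgradient of the peak.
√(4πDt) = 11.68 m, giving peak height M/(n_e·A·√(4πDt)) = 0.613/(0.29 × 8.89 × 11.68) = 0.02036 kg/m³.
(x−vt)²/(4Dt) = (-2.26)²/(4 × 0.0189 × 574) = 0.1177; exp(−0.1177) = 0.8890.
C = 0.02036 × 0.8890 = 0.0181 kg/m³.

0.0181 kg/m³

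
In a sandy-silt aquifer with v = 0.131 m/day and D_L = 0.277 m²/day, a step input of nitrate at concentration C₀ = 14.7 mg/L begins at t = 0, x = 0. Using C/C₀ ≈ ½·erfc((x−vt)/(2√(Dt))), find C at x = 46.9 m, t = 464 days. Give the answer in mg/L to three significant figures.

For a continuous step input, C/C₀ ≈ ½·erfc((x−vt)/(2√(Dt))).
vt = 0.131 × 464 = 60.784 m and 2√(Dt) = 2√(0.277 × 464) = 22.67 m.
Argument (x−vt)/(2√(Dt)) = (46.9 − 60.784)/22.67 = -0.6124; ½·erfc(-0.6124) = 0.8068.
C = 14.7 × 0.8068 = 11.9 mg/L.

11.9 mg/L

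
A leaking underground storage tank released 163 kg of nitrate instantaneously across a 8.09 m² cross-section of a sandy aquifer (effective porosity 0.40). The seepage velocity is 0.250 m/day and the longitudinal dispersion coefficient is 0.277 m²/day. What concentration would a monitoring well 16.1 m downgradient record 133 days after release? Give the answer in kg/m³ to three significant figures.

0.318 kg/m³

For an instantaneous plane source, C(x,t) = M/(n_e·A·√(4πDt)) · exp(−(x−vt)²/(4Dt)), with n_e·A the pore (flow) area.
Plume center vt = 0.250 × 133 = 33.25 m, so the well at 16.1 m is 17.15 m upgradient of the peak.
√(4πDt) = 21.52 m, giving peak height M/(n_e·A·√(4πDt)) = 163/(0.40 × 8.09 × 21.52) = 2.341 kg/m³.
(x−vt)²/(4Dt) = (-17.15)²/(4 × 0.277 × 133) = 1.996; exp(−1.996) = 0.1359.
C = 2.341 × 0.1359 = 0.318 kg/m³.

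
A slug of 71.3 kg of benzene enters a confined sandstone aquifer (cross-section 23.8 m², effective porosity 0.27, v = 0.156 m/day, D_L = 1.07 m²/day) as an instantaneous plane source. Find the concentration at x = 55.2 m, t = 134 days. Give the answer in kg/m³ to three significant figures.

For an instantaneous plane source, C(x,t) = M/(n_e·A·√(4πDt)) · exp(−(x−vt)²/(4Dt)), with n_e·A the pore (flow) area.
Plume center vt = 0.156 × 134 = 20.904 m, so the well at 55.2 m is 34.296 m downgradient of the peak.
√(4πDt) = 42.45 m, giving peak height M/(n_e·A·√(4πDt)) = 71.3/(0.27 × 23.8 × 42.45) = 0.2614 kg/m³.
(x−vt)²/(4Dt) = (34.296)²/(4 × 1.07 × 134) = 2.051; exp(−2.051) = 0.1286.
C = 0.2614 × 0.1286 = 0.0336 kg/m³.

0.0336 kg/m³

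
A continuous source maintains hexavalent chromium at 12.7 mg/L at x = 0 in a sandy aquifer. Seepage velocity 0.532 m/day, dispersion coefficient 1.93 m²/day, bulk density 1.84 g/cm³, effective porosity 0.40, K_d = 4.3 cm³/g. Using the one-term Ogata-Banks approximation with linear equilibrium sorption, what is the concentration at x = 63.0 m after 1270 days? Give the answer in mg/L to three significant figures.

Retardation factor R = 1 + ρ_b·K_d/n = 1 + 1.84 × 4.3/0.40 = 20.78.
Sorption retards both mechanisms: v_R = v/R = 0.02560 m/day, D_R = D/R = 0.09288 m²/day.
v_R·t = 0.02560 × 1270 = 32.512 m; 2√(D_R t) = 21.72 m; argument = (63.0 − 32.512)/21.72 = 1.404.
C = C₀ × ½·erfc(1.404) = 12.7 × 0.02354 = 0.299 mg/L.

0.299 mg/L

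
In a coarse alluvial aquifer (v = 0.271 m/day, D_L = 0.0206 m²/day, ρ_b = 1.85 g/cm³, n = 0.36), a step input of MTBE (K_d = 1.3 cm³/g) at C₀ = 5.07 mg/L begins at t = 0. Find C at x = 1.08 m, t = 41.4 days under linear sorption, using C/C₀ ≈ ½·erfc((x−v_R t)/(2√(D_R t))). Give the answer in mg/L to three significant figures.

Retardation factor R = 1 + ρ_b·K_d/n = 1 + 1.85 × 1.3/0.36 = 7.681.
Sorption retards both mechanisms: v_R = v/R = 0.03528 m/day, D_R = D/R = 0.002682 m²/day.
v_R·t = 0.03528 × 41.4 = 1.460592 m; 2√(D_R t) = 0.6664 m; argument = (1.08 − 1.460592)/0.6664 = -0.5711.
C = C₀ × ½·erfc(-0.5711) = 5.07 × 0.7904 = 4.01 mg/L.

4.01 mg/L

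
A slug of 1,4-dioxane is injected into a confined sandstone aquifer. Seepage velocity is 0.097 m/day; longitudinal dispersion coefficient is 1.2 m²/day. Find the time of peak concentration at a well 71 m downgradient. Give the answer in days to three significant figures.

For the 1D instantaneous-source solution, setting ∂C/∂t = 0 at fixed x gives v²t² + 2Dt − x² = 0, so t = (√(D² + v²x²) − D)/v².
√(D² + v²x²) = √(1.2² + 0.097² × 71²) = 6.991; v² = 0.009409.
t = (6.991 − 1.2)/0.009409 = 615 days (vs. the pure-advection estimate x/v = 732 d).

615 days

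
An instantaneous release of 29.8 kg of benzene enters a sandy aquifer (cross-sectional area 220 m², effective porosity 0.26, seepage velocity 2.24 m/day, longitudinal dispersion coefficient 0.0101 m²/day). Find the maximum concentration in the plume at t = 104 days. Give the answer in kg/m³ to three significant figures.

The peak of an instantaneous 1D plume sits at x = vt; there the Gaussian factor is 1 and C_max = M/(n_e·A·√(4πDt)), where n_e·A is the pore area the mass is dissolved in.
√(4πDt) = √(4π × 0.0101 × 104) = 3.633 m, so C_max = 29.8/(0.26 × 220 × 3.633) = 0.143 kg/m³.

0.143 kg/m³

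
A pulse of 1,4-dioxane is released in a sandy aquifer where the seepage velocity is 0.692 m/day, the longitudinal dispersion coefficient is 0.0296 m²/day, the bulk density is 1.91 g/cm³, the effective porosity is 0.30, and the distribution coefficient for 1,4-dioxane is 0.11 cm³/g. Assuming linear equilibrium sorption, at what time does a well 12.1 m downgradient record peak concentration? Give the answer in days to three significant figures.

29.6 days

Retardation factor R = 1 + ρ_b·K_d/n = 1 + 1.91 × 0.11/0.30 = 1.700.
Sorption retards both mechanisms: v_R = v/R = 0.4071 m/day, D_R = D/R = 0.01741 m²/day.
Peak time from v_R²t² + 2D_R t − x² = 0: t = (√(D_R² + v_R²x²) − D_R)/v_R².
√(D_R² + v_R²x²) = √(0.01741² + 0.4071² × 12.1²) = 4.926; v_R² = 0.1657.
t = (4.926 − 0.01741)/0.1657 = 29.6 days.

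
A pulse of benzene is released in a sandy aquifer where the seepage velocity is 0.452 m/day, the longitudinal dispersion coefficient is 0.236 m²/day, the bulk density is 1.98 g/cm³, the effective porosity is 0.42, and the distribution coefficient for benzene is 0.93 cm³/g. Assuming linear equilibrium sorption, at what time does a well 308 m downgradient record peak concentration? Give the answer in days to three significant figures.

Retardation factor R = 1 + ρ_b·K_d/n = 1 + 1.98 × 0.93/0.42 = 5.384.
Sorption retards both mechanisms: v_R = v/R = 0.08395 m/day, D_R = D/R = 0.04383 m²/day.
Peak time from v_R²t² + 2D_R t − x² = 0: t = (√(D_R² + v_R²x²) − D_R)/v_R².
√(D_R² + v_R²x²) = √(0.04383² + 0.08395² × 308²) = 25.86; v_R² = 0.007048.
t = (25.86 − 0.04383)/0.007048 = 3660 days.

3660 days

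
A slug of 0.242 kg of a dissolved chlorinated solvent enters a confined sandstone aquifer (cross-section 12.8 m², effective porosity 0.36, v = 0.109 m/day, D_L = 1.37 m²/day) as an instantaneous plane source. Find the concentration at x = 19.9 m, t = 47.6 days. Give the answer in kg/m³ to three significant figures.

For an instantaneous plane source, C(x,t) = M/(n_e·A·√(4πDt)) · exp(−(x−vt)²/(4Dt)), with n_e·A the pore (flow) area.
Plume center vt = 0.109 × 47.6 = 5.1884 m, so the well at 19.9 m is 14.7116 m downgradient of the peak.
√(4πDt) = 28.63 m, giving peak height M/(n_e·A·√(4πDt)) = 0.242/(0.36 × 12.8 × 28.63) = 0.001834 kg/m³.
(x−vt)²/(4Dt) = (14.7116)²/(4 × 1.37 × 47.6) = 0.8297; exp(−0.8297) = 0.4362.
C = 0.001834 × 0.4362 = 0.000800 kg/m³.

0.000800 kg/m³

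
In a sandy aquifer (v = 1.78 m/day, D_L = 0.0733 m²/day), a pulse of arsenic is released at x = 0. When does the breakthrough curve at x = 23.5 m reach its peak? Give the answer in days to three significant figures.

For the 1D instantaneous-source solution, setting ∂C/∂t = 0 at fixed x gives v²t² + 2Dt − x² = 0, so t = (√(D² + v²x²) − D)/v².
√(D² + v²x²) = √(0.0733² + 1.78² × 23.5²) = 41.83; v² = 3.1684.
t = (41.83 − 0.0733)/3.1684 = 13.2 days (vs. the pure-advection estimate x/v = 13.2 d).

13.2 days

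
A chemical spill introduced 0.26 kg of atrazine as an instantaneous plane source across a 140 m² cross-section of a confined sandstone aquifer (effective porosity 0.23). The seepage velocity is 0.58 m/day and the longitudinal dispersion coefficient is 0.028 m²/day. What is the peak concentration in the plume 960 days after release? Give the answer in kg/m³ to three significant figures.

The peak of an instantaneous 1D plume sits at x = vt; there the Gaussian factor is 1 and C_max = M/(n_e·A·√(4πDt)), where n_e·A is the pore area the mass is dissolved in.
√(4πDt) = √(4π × 0.028 × 960) = 18.38 m, so C_max = 0.26/(0.23 × 140 × 18.38) = 0.000439 kg/m³.

0.000439 kg/m³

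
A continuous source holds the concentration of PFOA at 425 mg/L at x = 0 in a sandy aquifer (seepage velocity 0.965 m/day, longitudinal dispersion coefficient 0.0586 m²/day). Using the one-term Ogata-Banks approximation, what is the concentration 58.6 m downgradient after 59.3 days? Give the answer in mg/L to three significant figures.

For a continuous step input, C/C₀ ≈ ½·erfc((x−vt)/(2√(Dt))).
vt = 0.965 × 59.3 = 57.2245 m and 2√(Dt) = 2√(0.0586 × 59.3) = 3.728 m.
Argument (x−vt)/(2√(Dt)) = (58.6 − 57.2245)/3.728 = 0.3690; ½·erfc(0.3690) = 0.3009.
C = 425 × 0.3009 = 128 mg/L.

128 mg/L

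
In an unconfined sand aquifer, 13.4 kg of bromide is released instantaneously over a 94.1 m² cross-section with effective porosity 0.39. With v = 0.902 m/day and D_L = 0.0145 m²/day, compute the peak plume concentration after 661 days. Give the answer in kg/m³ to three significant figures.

0.0333 kg/m³

The peak of an instantaneous 1D plume sits at x = vt; there the Gaussian factor is 1 and C_max = M/(n_e·A·√(4πDt)), where n_e·A is the pore area the mass is dissolved in.
√(4πDt) = √(4π × 0.0145 × 661) = 10.97 m, so C_max = 13.4/(0.39 × 94.1 × 10.97) = 0.0333 kg/m³.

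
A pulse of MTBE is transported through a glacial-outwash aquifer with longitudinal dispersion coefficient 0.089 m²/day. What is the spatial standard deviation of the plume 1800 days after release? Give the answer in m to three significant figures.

Dispersive spreading gives a Gaussian with σ² = 2Dt; advection only shifts the center.
σ = √(2 × 0.089 × 1800) = 17.9 m.

17.9 m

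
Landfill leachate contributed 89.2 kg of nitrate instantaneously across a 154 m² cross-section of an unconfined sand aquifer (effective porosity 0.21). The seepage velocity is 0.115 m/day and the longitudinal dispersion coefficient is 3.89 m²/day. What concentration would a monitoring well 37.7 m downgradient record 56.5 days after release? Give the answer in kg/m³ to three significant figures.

0.0173 kg/m³

For an instantaneous plane source, C(x,t) = M/(n_e·A·√(4πDt)) · exp(−(x−vt)²/(4Dt)), with n_e·A the pore (flow) area.
Plume center vt = 0.115 × 56.5 = 6.4975 m, so the well at 37.7 m is 31.2025 m downgradient of the peak.
√(4πDt) = 52.55 m, giving peak height M/(n_e·A·√(4πDt)) = 89.2/(0.21 × 154 × 52.55) = 0.05249 kg/m³.
(x−vt)²/(4Dt) = (31.2025)²/(4 × 3.89 × 56.5) = 1.107; exp(−1.107) = 0.3305.
C = 0.05249 × 0.3305 = 0.0173 kg/m³.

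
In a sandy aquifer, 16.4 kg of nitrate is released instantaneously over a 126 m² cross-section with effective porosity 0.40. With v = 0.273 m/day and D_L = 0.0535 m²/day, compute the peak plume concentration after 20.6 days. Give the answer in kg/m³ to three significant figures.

0.0874 kg/m³

The peak of an instantaneous 1D plume sits at x = vt; there the Gaussian factor is 1 and C_max = M/(n_e·A·√(4πDt)), where n_e·A is the pore area the mass is dissolved in.
√(4πDt) = √(4π × 0.0535 × 20.6) = 3.721 m, so C_max = 16.4/(0.40 × 126 × 3.721) = 0.0874 kg/m³.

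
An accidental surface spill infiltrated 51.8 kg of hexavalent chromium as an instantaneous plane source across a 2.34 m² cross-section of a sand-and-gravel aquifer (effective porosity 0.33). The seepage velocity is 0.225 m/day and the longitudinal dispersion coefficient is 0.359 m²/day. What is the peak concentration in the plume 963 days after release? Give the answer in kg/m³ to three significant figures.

The peak of an instantaneous 1D plume sits at x = vt; there the Gaussian factor is 1 and C_max = M/(n_e·A·√(4πDt)), where n_e·A is the pore area the mass is dissolved in.
√(4πDt) = √(4π × 0.359 × 963) = 65.91 m, so C_max = 51.8/(0.33 × 2.34 × 65.91) = 1.02 kg/m³.

1.02 kg/m³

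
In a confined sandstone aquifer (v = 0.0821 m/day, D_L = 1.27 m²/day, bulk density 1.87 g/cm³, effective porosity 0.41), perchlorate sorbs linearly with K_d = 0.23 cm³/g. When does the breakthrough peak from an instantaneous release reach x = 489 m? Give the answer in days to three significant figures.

11800 days

Retardation factor R = 1 + ρ_b·K_d/n = 1 + 1.87 × 0.23/0.41 = 2.049.
Sorption retards both mechanisms: v_R = v/R = 0.04007 m/day, D_R = D/R = 0.6198 m²/day.
Peak time from v_R²t² + 2D_R t − x² = 0: t = (√(D_R² + v_R²x²) − D_R)/v_R².
√(D_R² + v_R²x²) = √(0.6198² + 0.04007² × 489²) = 19.60; v_R² = 0.001606.
t = (19.60 − 0.6198)/0.001606 = 11800 days.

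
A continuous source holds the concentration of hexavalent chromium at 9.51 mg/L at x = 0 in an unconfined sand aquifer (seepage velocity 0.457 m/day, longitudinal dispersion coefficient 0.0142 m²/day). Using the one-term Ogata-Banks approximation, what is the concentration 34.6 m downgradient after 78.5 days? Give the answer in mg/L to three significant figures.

For a continuous step input, C/C₀ ≈ ½·erfc((x−vt)/(2√(Dt))).
vt = 0.457 × 78.5 = 35.8745 m and 2√(Dt) = 2√(0.0142 × 78.5) = 2.112 m.
Argument (x−vt)/(2√(Dt)) = (34.6 − 35.8745)/2.112 = -0.6035; ½·erfc(-0.6035) = 0.8033.
C = 9.51 × 0.8033 = 7.64 mg/L.

7.64 mg/L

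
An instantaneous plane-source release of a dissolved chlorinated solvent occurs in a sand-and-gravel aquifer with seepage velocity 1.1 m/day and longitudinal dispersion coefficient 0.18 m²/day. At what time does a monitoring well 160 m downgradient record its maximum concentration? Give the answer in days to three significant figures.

For the 1D instantaneous-source solution, setting ∂C/∂t = 0 at fixed x gives v²t² + 2Dt − x² = 0, so t = (√(D² + v²x²) − D)/v².
√(D² + v²x²) = √(0.18² + 1.1² × 160²) = 176.0; v² = 1.21.
t = (176.0 − 0.18)/1.21 = 145 days (vs. the pure-advection estimate x/v = 145 d).

145 days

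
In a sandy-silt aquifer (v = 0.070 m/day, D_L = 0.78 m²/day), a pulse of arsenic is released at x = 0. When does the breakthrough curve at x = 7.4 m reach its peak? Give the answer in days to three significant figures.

31.9 days

For the 1D instantaneous-source solution, setting ∂C/∂t = 0 at fixed x gives v²t² + 2Dt − x² = 0, so t = (√(D² + v²x²) − D)/v².
√(D² + v²x²) = √(0.78² + 0.070² × 7.4²) = 0.9363; v² = 0.0049.
t = (0.9363 − 0.78)/0.0049 = 31.9 days (vs. the pure-advection estimate x/v = 106 d).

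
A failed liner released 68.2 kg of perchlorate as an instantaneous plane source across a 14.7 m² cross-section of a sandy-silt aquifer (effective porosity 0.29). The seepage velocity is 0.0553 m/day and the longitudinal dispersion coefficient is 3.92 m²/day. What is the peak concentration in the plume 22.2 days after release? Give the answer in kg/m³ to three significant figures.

The peak of an instantaneous 1D plume sits at x = vt; there the Gaussian factor is 1 and C_max = M/(n_e·A·√(4πDt)), where n_e·A is the pore area the mass is dissolved in.
√(4πDt) = √(4π × 3.92 × 22.2) = 33.07 m, so C_max = 68.2/(0.29 × 14.7 × 33.07) = 0.484 kg/m³.

0.484 kg/m³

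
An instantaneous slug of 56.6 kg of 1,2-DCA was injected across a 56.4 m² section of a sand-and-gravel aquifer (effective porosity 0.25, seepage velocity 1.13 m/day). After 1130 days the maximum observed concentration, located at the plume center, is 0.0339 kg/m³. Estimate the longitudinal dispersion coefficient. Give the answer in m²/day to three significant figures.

0.987 m²/day

At the plume center C_max = M/(n_e·A·√(4πDt)), so D = M²/(4πt·(n_e·A·C_max)²).
n_e·A·C_max = 0.25 × 56.4 × 0.0339 = 0.4780 kg/m.
D = 56.6²/(4π × 1130 × 0.4780²) = 0.987 m²/day.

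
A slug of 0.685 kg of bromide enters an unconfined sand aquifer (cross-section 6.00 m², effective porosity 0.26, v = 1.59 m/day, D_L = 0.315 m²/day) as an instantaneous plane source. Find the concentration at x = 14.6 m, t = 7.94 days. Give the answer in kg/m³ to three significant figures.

0.0530 kg/m³

For an instantaneous plane source, C(x,t) = M/(n_e·A·√(4πDt)) · exp(−(x−vt)²/(4Dt)), with n_e·A the pore (flow) area.
Plume center vt = 1.59 × 7.94 = 12.6246 m, so the well at 14.6 m is 1.9754 m downgradient of the peak.
√(4πDt) = 5.606 m, giving peak height M/(n_e·A·√(4πDt)) = 0.685/(0.26 × 6.00 × 5.606) = 0.07833 kg/m³.
(x−vt)²/(4Dt) = (1.9754)²/(4 × 0.315 × 7.94) = 0.3900; exp(−0.3900) = 0.6771.
C = 0.07833 × 0.6771 = 0.0530 kg/m³.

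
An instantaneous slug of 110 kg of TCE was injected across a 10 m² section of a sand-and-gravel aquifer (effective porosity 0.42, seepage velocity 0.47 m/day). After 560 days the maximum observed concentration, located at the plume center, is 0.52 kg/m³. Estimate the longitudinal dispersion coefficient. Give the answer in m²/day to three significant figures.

0.360 m²/day

At the plume center C_max = M/(n_e·A·√(4πDt)), so D = M²/(4πt·(n_e·A·C_max)²).
n_e·A·C_max = 0.42 × 10 × 0.52 = 2.184 kg/m.
D = 110²/(4π × 560 × 2.184²) = 0.360 m²/day.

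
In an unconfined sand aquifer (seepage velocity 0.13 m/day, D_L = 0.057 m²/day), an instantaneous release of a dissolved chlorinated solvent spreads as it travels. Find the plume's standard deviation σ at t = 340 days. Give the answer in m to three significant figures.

Dispersive spreading gives a Gaussian with σ² = 2Dt; advection only shifts the center.
σ = √(2 × 0.057 × 340) = 6.23 m.

6.23 m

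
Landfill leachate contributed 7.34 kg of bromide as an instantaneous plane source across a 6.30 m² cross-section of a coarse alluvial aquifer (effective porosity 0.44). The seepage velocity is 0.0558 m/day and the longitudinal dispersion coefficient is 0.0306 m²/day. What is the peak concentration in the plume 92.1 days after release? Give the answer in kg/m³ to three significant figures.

The peak of an instantaneous 1D plume sits at x = vt; there the Gaussian factor is 1 and C_max = M/(n_e·A·√(4πDt)), where n_e·A is the pore area the mass is dissolved in.
√(4πDt) = √(4π × 0.0306 × 92.1) = 5.951 m, so C_max = 7.34/(0.44 × 6.30 × 5.951) = 0.445 kg/m³.

0.445 kg/m³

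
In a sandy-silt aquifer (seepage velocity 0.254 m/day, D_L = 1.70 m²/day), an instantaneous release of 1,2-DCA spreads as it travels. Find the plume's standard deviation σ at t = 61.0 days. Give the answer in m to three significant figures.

Dispersive spreading gives a Gaussian with σ² = 2Dt; advection only shifts the center.
σ = √(2 × 1.70 × 61.0) = 14.4 m.

14.4 m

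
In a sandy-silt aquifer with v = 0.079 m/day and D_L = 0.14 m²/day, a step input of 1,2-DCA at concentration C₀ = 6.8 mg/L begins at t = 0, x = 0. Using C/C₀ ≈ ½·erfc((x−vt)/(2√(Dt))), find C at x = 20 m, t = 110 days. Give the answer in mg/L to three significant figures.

0.141 mg/L

For a continuous step input, C/C₀ ≈ ½·erfc((x−vt)/(2√(Dt))).
vt = 0.079 × 110 = 8.69 m and 2√(Dt) = 2√(0.14 × 110) = 7.849 m.
Argument (x−vt)/(2√(Dt)) = (20 − 8.69)/7.849 = 1.441; ½·erfc(1.441) = 0.02078.
C = 6.8 × 0.02078 = 0.141 mg/L.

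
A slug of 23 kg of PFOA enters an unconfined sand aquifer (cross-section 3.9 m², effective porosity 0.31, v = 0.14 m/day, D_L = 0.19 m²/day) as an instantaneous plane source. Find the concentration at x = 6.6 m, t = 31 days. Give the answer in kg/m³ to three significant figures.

For an instantaneous plane source, C(x,t) = M/(n_e·A·√(4πDt)) · exp(−(x−vt)²/(4Dt)), with n_e·A the pore (flow) area.
Plume center vt = 0.14 × 31 = 4.34 m, so the well at 6.6 m is 2.26 m downgradient of the peak.
√(4πDt) = 8.603 m, giving peak height M/(n_e·A·√(4πDt)) = 23/(0.31 × 3.9 × 8.603) = 2.211 kg/m³.
(x−vt)²/(4Dt) = (2.26)²/(4 × 0.19 × 31) = 0.2168; exp(−0.2168) = 0.8051.
C = 2.211 × 0.8051 = 1.78 kg/m³.

1.78 kg/m³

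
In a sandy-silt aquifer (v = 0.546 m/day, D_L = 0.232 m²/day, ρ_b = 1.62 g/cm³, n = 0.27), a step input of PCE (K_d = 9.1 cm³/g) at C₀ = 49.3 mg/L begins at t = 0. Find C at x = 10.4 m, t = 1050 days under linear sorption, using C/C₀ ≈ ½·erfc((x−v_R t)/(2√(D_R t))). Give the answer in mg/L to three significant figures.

Retardation factor R = 1 + ρ_b·K_d/n = 1 + 1.62 × 9.1/0.27 = 55.60.
Sorption retards both mechanisms: v_R = v/R = 0.009820 m/day, D_R = D/R = 0.004173 m²/day.
v_R·t = 0.009820 × 1050 = 10.311 m; 2√(D_R t) = 4.186 m; argument = (10.4 − 10.311)/4.186 = 0.02126.
C = C₀ × ½·erfc(0.02126) = 49.3 × 0.4880 = 24.1 mg/L.

24.1 mg/L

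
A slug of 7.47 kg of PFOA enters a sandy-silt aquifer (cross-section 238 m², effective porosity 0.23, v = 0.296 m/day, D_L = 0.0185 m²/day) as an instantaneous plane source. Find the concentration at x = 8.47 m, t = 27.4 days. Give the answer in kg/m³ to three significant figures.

0.0507 kg/m³

For an instantaneous plane source, C(x,t) = M/(n_e·A·√(4πDt)) · exp(−(x−vt)²/(4Dt)), with n_e·A the pore (flow) area.
Plume center vt = 0.296 × 27.4 = 8.1104 m, so the well at 8.47 m is 0.3596 m downgradient of the peak.
√(4πDt) = 2.524 m, giving peak height M/(n_e·A·√(4πDt)) = 7.47/(0.23 × 238 × 2.524) = 0.05407 kg/m³.
(x−vt)²/(4Dt) = (0.3596)²/(4 × 0.0185 × 27.4) = 0.06378; exp(−0.06378) = 0.9382.
C = 0.05407 × 0.9382 = 0.0507 kg/m³.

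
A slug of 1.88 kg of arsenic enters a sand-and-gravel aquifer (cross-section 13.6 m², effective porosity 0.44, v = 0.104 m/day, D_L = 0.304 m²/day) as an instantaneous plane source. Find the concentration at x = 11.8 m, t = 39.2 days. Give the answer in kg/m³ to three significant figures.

For an instantaneous plane source, C(x,t) = M/(n_e·A·√(4πDt)) · exp(−(x−vt)²/(4Dt)), with n_e·A the pore (flow) area.
Plume center vt = 0.104 × 39.2 = 4.0768 m, so the well at 11.8 m is 7.7232 m downgradient of the peak.
√(4πDt) = 12.24 m, giving peak height M/(n_e·A·√(4πDt)) = 1.88/(0.44 × 13.6 × 12.24) = 0.02567 kg/m³.
(x−vt)²/(4Dt) = (7.7232)²/(4 × 0.304 × 39.2) = 1.251; exp(−1.251) = 0.2862.
C = 0.02567 × 0.2862 = 0.00735 kg/m³.

0.00735 kg/m³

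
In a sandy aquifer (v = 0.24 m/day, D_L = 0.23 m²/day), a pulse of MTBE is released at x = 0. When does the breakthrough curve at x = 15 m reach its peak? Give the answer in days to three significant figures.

58.6 days

For the 1D instantaneous-source solution, setting ∂C/∂t = 0 at fixed x gives v²t² + 2Dt − x² = 0, so t = (√(D² + v²x²) − D)/v².
√(D² + v²x²) = √(0.23² + 0.24² × 15²) = 3.607; v² = 0.0576.
t = (3.607 − 0.23)/0.0576 = 58.6 days (vs. the pure-advection estimate x/v = 62.5 d).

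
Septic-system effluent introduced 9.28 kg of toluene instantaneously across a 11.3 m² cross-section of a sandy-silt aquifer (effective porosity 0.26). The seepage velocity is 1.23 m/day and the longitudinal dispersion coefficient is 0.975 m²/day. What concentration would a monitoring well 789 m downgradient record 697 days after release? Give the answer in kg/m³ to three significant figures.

0.00614 kg/m³

For an instantaneous plane source, C(x,t) = M/(n_e·A·√(4πDt)) · exp(−(x−vt)²/(4Dt)), with n_e·A the pore (flow) area.
Plume center vt = 1.23 × 697 = 857.31 m, so the well at 789 m is 68.31 m upgradient of the peak.
√(4πDt) = 92.41 m, giving peak height M/(n_e·A·√(4πDt)) = 9.28/(0.26 × 11.3 × 92.41) = 0.03418 kg/m³.
(x−vt)²/(4Dt) = (-68.31)²/(4 × 0.975 × 697) = 1.717; exp(−1.717) = 0.1796.
C = 0.03418 × 0.1796 = 0.00614 kg/m³.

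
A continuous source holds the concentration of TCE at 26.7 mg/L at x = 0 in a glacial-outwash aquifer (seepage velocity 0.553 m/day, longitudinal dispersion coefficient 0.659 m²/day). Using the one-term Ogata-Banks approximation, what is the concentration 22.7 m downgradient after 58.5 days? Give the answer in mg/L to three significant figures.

23.1 mg/L

For a continuous step input, C/C₀ ≈ ½·erfc((x−vt)/(2√(Dt))).
vt = 0.553 × 58.5 = 32.3505 m and 2√(Dt) = 2√(0.659 × 58.5) = 12.42 m.
Argument (x−vt)/(2√(Dt)) = (22.7 − 32.3505)/12.42 = -0.7770; ½·erfc(-0.7770) = 0.8641.
C = 26.7 × 0.8641 = 23.1 mg/L.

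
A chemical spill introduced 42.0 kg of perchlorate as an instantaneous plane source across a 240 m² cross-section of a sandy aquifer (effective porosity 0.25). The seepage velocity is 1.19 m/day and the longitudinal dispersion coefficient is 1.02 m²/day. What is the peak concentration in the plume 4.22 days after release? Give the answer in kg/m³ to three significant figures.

The peak of an instantaneous 1D plume sits at x = vt; there the Gaussian factor is 1 and C_max = M/(n_e·A·√(4πDt)), where n_e·A is the pore area the mass is dissolved in.
√(4πDt) = √(4π × 1.02 × 4.22) = 7.355 m, so C_max = 42.0/(0.25 × 240 × 7.355) = 0.0952 kg/m³.

0.0952 kg/m³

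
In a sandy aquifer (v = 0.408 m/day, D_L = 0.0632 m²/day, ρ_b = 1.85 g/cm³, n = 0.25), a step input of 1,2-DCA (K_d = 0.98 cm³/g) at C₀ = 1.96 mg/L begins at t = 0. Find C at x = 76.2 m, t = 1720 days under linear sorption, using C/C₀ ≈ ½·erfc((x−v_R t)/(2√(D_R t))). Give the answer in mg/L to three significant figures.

1.88 mg/L

Retardation factor R = 1 + ρ_b·K_d/n = 1 + 1.85 × 0.98/0.25 = 8.252.
Sorption retards both mechanisms: v_R = v/R = 0.04944 m/day, D_R = D/R = 0.007659 m²/day.
v_R·t = 0.04944 × 1720 = 85.0368 m; 2√(D_R t) = 7.259 m; argument = (76.2 − 85.0368)/7.259 = -1.217.
C = C₀ × ½·erfc(-1.217) = 1.96 × 0.9574 = 1.88 mg/L.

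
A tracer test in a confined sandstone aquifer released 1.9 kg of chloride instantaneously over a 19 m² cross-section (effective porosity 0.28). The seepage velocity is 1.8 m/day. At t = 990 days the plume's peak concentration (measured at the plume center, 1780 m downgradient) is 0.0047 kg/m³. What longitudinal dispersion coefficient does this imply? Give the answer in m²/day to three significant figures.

At the plume center C_max = M/(n_e·A·√(4πDt)), so D = M²/(4πt·(n_e·A·C_max)²).
n_e·A·C_max = 0.28 × 19 × 0.0047 = 0.02500 kg/m.
D = 1.9²/(4π × 990 × 0.02500²) = 0.464 m²/day.

0.464 m²/day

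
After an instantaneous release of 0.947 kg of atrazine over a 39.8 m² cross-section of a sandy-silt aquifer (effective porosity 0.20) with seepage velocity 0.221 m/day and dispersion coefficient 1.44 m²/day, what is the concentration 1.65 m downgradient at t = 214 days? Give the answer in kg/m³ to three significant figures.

0.000353 kg/m³

For an instantaneous plane source, C(x,t) = M/(n_e·A·√(4πDt)) · exp(−(x−vt)²/(4Dt)), with n_e·A the pore (flow) area.
Plume center vt = 0.221 × 214 = 47.294 m, so the well at 1.65 m is 45.644 m upgradient of the peak.
√(4πDt) = 62.23 m, giving peak height M/(n_e·A·√(4πDt)) = 0.947/(0.20 × 39.8 × 62.23) = 0.001912 kg/m³.
(x−vt)²/(4Dt) = (-45.644)²/(4 × 1.44 × 214) = 1.690; exp(−1.690) = 0.1845.
C = 0.001912 × 0.1845 = 0.000353 kg/m³.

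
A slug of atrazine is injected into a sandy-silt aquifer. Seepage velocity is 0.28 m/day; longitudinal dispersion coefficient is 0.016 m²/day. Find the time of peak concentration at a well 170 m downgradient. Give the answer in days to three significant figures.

For the 1D instantaneous-source solution, setting ∂C/∂t = 0 at fixed x gives v²t² + 2Dt − x² = 0, so t = (√(D² + v²x²) − D)/v².
√(D² + v²x²) = √(0.016² + 0.28² × 170²) = 47.60; v² = 0.0784.
t = (47.60 − 0.016)/0.0784 = 607 days (vs. the pure-advection estimate x/v = 607 d).

607 days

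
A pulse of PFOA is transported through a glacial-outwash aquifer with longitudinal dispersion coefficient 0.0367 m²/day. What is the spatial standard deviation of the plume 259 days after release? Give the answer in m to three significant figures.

Dispersive spreading gives a Gaussian with σ² = 2Dt; advection only shifts the center.
σ = √(2 × 0.0367 × 259) = 4.36 m.

4.36 m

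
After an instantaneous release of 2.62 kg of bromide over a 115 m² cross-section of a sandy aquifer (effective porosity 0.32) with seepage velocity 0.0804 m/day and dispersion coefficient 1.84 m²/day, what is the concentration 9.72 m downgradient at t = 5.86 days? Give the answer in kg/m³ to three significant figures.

For an instantaneous plane source, C(x,t) = M/(n_e·A·√(4πDt)) · exp(−(x−vt)²/(4Dt)), with n_e·A the pore (flow) area.
Plume center vt = 0.0804 × 5.86 = 0.471144 m, so the well at 9.72 m is 9.248856 m downgradient of the peak.
√(4πDt) = 11.64 m, giving peak height M/(n_e·A·√(4πDt)) = 2.62/(0.32 × 115 × 11.64) = 0.006116 kg/m³.
(x−vt)²/(4Dt) = (9.248856)²/(4 × 1.84 × 5.86) = 1.983; exp(−1.983) = 0.1377.
C = 0.006116 × 0.1377 = 0.000842 kg/m³.

0.000842 kg/m³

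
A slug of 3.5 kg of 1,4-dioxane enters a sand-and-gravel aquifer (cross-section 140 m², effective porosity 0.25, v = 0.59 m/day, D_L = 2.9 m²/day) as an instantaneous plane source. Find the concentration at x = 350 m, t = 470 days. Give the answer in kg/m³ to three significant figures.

0.000290 kg/m³

For an instantaneous plane source, C(x,t) = M/(n_e·A·√(4πDt)) · exp(−(x−vt)²/(4Dt)), with n_e·A the pore (flow) area.
Plume center vt = 0.59 × 470 = 277.3 m, so the well at 350 m is 72.7 m downgradient of the peak.
√(4πDt) = 130.9 m, giving peak height M/(n_e·A·√(4πDt)) = 3.5/(0.25 × 140 × 130.9) = 0.0007639 kg/m³.
(x−vt)²/(4Dt) = (72.7)²/(4 × 2.9 × 470) = 0.9694; exp(−0.9694) = 0.3793.
C = 0.0007639 × 0.3793 = 0.000290 kg/m³.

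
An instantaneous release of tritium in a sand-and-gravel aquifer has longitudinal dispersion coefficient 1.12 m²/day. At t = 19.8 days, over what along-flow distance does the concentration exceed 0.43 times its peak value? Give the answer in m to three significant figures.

The plume is Gaussian with σ = √(2Dt) = √(2 × 1.12 × 19.8) = 6.660 m.
C/C_peak = exp(−Δx²/(2σ²)) = 0.43 ⇒ Δx = σ·√(−2 ln 0.43) = 6.660 × 1.299 = 8.651 m.
Width = 2Δx = 17.3 m.

17.3 m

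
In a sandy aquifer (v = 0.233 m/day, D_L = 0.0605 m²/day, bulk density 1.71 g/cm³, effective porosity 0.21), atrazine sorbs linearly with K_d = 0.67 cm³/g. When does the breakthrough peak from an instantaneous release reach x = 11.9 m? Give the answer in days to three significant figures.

323 days

Retardation factor R = 1 + ρ_b·K_d/n = 1 + 1.71 × 0.67/0.21 = 6.456.
Sorption retards both mechanisms: v_R = v/R = 0.03609 m/day, D_R = D/R = 0.009371 m²/day.
Peak time from v_R²t² + 2D_R t − x² = 0: t = (√(D_R² + v_R²x²) − D_R)/v_R².
√(D_R² + v_R²x²) = √(0.009371² + 0.03609² × 11.9²) = 0.4296; v_R² = 0.001302.
t = (0.4296 − 0.009371)/0.001302 = 323 days.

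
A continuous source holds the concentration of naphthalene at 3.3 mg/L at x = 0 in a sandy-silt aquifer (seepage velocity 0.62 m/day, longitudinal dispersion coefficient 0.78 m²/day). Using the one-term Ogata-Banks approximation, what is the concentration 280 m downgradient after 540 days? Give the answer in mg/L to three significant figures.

For a continuous step input, C/C₀ ≈ ½·erfc((x−vt)/(2√(Dt))).
vt = 0.62 × 540 = 334.8 m and 2√(Dt) = 2√(0.78 × 540) = 41.05 m.
Argument (x−vt)/(2√(Dt)) = (280 − 334.8)/41.05 = -1.335; ½·erfc(-1.335) = 0.9705.
C = 3.3 × 0.9705 = 3.20 mg/L.

3.20 mg/L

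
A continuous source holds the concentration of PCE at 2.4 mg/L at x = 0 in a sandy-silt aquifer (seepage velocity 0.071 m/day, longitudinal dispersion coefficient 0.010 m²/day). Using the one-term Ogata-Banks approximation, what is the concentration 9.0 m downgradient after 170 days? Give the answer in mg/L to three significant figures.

2.28 mg/L

For a continuous step input, C/C₀ ≈ ½·erfc((x−vt)/(2√(Dt))).
vt = 0.071 × 170 = 12.07 m and 2√(Dt) = 2√(0.010 × 170) = 2.608 m.
Argument (x−vt)/(2√(Dt)) = (9.0 − 12.07)/2.608 = -1.177; ½·erfc(-1.177) = 0.9520.
C = 2.4 × 0.9520 = 2.28 mg/L.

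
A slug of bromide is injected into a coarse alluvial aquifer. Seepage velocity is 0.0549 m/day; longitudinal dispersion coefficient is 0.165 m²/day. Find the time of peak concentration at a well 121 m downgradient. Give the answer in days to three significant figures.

2150 days

For the 1D instantaneous-source solution, setting ∂C/∂t = 0 at fixed x gives v²t² + 2Dt − x² = 0, so t = (√(D² + v²x²) − D)/v².
√(D² + v²x²) = √(0.165² + 0.0549² × 121²) = 6.645; v² = 0.00301401.
t = (6.645 − 0.165)/0.00301401 = 2150 days (vs. the pure-advection estimate x/v = 2200 d).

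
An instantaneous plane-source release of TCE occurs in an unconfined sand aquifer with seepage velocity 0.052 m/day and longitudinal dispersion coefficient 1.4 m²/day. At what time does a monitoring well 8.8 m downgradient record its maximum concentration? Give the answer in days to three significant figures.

For the 1D instantaneous-source solution, setting ∂C/∂t = 0 at fixed x gives v²t² + 2Dt − x² = 0, so t = (√(D² + v²x²) − D)/v².
√(D² + v²x²) = √(1.4² + 0.052² × 8.8²) = 1.473; v² = 0.002704.
t = (1.473 − 1.4)/0.002704 = 27.0 days (vs. the pure-advection estimate x/v = 169 d).

27.0 days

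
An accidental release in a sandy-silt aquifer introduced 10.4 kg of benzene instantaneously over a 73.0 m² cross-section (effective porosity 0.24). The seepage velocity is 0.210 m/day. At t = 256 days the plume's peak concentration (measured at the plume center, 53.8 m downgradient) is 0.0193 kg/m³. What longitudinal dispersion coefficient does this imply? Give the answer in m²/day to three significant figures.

0.294 m²/day

At the plume center C_max = M/(n_e·A·√(4πDt)), so D = M²/(4πt·(n_e·A·C_max)²).
n_e·A·C_max = 0.24 × 73.0 × 0.0193 = 0.3381 kg/m.
D = 10.4²/(4π × 256 × 0.3381²) = 0.294 m²/day.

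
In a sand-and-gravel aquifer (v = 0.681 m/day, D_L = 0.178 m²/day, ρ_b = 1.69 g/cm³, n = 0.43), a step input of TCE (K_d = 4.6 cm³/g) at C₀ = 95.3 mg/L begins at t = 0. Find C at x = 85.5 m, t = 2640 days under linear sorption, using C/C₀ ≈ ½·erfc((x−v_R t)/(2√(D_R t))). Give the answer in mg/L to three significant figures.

85.1 mg/L

Retardation factor R = 1 + ρ_b·K_d/n = 1 + 1.69 × 4.6/0.43 = 19.08.
Sorption retards both mechanisms: v_R = v/R = 0.03569 m/day, D_R = D/R = 0.009329 m²/day.
v_R·t = 0.03569 × 2640 = 94.2216 m; 2√(D_R t) = 9.925 m; argument = (85.5 − 94.2216)/9.925 = -0.8788.
C = C₀ × ½·erfc(-0.8788) = 95.3 × 0.8930 = 85.1 mg/L.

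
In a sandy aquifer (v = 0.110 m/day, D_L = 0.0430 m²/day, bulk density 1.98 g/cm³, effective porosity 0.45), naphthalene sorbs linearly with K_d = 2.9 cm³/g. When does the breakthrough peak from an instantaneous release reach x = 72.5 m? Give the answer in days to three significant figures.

9020 days

Retardation factor R = 1 + ρ_b·K_d/n = 1 + 1.98 × 2.9/0.45 = 13.76.
Sorption retards both mechanisms: v_R = v/R = 0.007994 m/day, D_R = D/R = 0.003125 m²/day.
Peak time from v_R²t² + 2D_R t − x² = 0: t = (√(D_R² + v_R²x²) − D_R)/v_R².
√(D_R² + v_R²x²) = √(0.003125² + 0.007994² × 72.5²) = 0.5796; v_R² = 6.390e-05.
t = (0.5796 − 0.003125)/6.390e-05 = 9020 days.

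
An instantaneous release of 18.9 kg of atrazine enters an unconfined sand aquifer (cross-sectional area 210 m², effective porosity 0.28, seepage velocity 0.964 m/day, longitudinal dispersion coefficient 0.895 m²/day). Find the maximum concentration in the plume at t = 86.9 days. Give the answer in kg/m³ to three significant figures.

The peak of an instantaneous 1D plume sits at x = vt; there the Gaussian factor is 1 and C_max = M/(n_e·A·√(4πDt)), where n_e·A is the pore area the mass is dissolved in.
√(4πDt) = √(4π × 0.895 × 86.9) = 31.26 m, so C_max = 18.9/(0.28 × 210 × 31.26) = 0.0103 kg/m³.

0.0103 kg/m³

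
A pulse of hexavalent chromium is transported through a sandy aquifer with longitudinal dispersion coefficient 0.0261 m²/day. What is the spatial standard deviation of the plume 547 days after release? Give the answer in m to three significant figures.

Dispersive spreading gives a Gaussian with σ² = 2Dt; advection only shifts the center.
σ = √(2 × 0.0261 × 547) = 5.34 m.

5.34 m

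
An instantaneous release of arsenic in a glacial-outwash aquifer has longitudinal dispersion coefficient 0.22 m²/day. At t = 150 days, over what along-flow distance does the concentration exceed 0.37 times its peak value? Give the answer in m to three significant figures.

22.9 m

The plume is Gaussian with σ = √(2Dt) = √(2 × 0.22 × 150) = 8.124 m.
C/C_peak = exp(−Δx²/(2σ²)) = 0.37 ⇒ Δx = σ·√(−2 ln 0.37) = 8.124 × 1.410 = 11.45 m.
Width = 2Δx = 22.9 m.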